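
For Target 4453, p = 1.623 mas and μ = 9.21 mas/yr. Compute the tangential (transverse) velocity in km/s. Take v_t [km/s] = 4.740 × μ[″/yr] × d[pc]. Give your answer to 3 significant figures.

d = 1/p = 1/0.001623″ = 616.14 pc.
μ = 9.21 mas/yr = 0.00921 ″/yr.
v_t = 4.74 × μ × d = 4.74 × 0.00921 × 616.14 = 26.898 km/s.

26.9 km/s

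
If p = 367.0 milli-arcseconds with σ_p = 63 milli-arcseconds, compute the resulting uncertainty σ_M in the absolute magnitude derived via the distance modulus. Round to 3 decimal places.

M = m − 5 log₁₀ d + 5 = m + 5 log₁₀ p + 5, so ∂M/∂p = 5/(p ln 10).
σ_M = (5/ln 10) · (σ_p/p) = 2.1715 × 63/367.0 = 2.1715 × 0.17166 = 0.37276.

σ_M = 0.373 mag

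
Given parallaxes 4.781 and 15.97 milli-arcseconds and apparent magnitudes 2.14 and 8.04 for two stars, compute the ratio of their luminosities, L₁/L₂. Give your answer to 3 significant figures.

L₁/L₂ = 2560

d₁ = 1/p₁ = 1/0.004781″ = 209.16 pc; d₂ = 1/p₂ = 1/0.01597″ = 62.617 pc.
M₁ = m₁ − 5 log₁₀ d₁ + 5 = 2.14 − 11.6024 + 5 = -4.4624.
M₂ = 8.04 − 8.9835 + 5 = 4.0565.
L₁/L₂ = 10^(0.4(M₂ − M₁)) = 10^(0.4 × 8.5189) = 10^3.40756 = 2556.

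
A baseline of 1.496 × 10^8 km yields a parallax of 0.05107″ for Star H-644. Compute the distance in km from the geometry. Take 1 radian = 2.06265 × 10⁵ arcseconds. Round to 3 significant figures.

θ = 0.05107″ = 0.05107/206265 = 2.4759 × 10^-7 rad.
d = B/θ = (1.496 × 10^8) / (2.4759 × 10^-7) = 6.0422 × 10^14 km.

6.04 × 10^14 km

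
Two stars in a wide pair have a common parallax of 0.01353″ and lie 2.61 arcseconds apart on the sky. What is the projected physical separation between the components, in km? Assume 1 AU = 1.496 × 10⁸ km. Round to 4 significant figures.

2.886 × 10^10 km

d = 1/p = 1/0.01353″ = 73.91 pc.
At distance d (pc), an angle of θ arcsec spans θ·d AU: s = 2.61 × 73.91 = 192.91 AU.
= 192.91 × 1.496 × 10⁸ km = 2.8859 × 10^10 km.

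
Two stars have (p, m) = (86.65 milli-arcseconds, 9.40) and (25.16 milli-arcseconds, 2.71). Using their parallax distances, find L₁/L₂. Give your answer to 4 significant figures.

L₁/L₂ = 0.0001778

d₁ = 1/p₁ = 1/0.08665″ = 11.541 pc; d₂ = 1/p₂ = 1/0.02516″ = 39.746 pc.
M₁ = m₁ − 5 log₁₀ d₁ + 5 = 9.40 − 5.3112 + 5 = 9.0888.
M₂ = 2.71 − 7.9965 + 5 = -0.2865.
L₁/L₂ = 10^(0.4(M₂ − M₁)) = 10^(0.4 × (-9.3753)) = 10^(-3.75012) = 0.00017778.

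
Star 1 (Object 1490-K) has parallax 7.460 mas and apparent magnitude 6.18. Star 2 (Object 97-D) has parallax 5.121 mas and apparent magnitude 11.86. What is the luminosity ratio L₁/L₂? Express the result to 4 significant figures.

L₁/L₂ = 88.15

d₁ = 1/p₁ = 1/0.007460″ = 134.05 pc; d₂ = 1/p₂ = 1/0.005121″ = 195.27 pc.
M₁ = m₁ − 5 log₁₀ d₁ + 5 = 6.18 − 10.6363 + 5 = 0.5437.
M₂ = 11.86 − 11.4532 + 5 = 5.4068.
L₁/L₂ = 10^(0.4(M₂ − M₁)) = 10^(0.4 × 4.8631) = 10^1.94524 = 88.154.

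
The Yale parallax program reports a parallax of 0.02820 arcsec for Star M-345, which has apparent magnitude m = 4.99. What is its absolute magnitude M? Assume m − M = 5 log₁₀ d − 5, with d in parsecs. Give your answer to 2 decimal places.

M = 2.24

d = 1/p = 1/0.02820″ = 35.461 pc.
m − M = 5 log₁₀(35.461) − 5 = 7.7488 − 5 = 2.7488.
M = m − (m − M) = 4.99 − 2.7488 = 2.24.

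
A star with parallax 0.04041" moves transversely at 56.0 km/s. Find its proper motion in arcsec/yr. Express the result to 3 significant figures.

0.477 arcsec/yr

d = 1/p = 1/0.04041″ = 24.746 pc.
μ = v_t / (4.74 d) = 56.0 / (4.74 × 24.746) = 56.0 / 117.3 = 0.47741 ″/yr.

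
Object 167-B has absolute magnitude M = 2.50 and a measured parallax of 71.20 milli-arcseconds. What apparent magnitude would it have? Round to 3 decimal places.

m = 3.238

d = 1/p = 1/0.07120″ = 14.045 pc.
m − M = 5 log₁₀ d − 5 = 5 log₁₀(14.045) − 5 = 5.7376 − 5 = 0.7376.
m = M + (m − M) = 2.50 + 0.7376 = 3.238.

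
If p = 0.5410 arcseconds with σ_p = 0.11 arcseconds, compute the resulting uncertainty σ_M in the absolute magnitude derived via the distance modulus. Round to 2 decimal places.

M = m − 5 log₁₀ d + 5 = m + 5 log₁₀ p + 5, so ∂M/∂p = 5/(p ln 10).
σ_M = (5/ln 10) · (σ_p/p) = 2.1715 × 0.11/0.5410 = 2.1715 × 0.20333 = 0.44153.

σ_M = 0.44 mag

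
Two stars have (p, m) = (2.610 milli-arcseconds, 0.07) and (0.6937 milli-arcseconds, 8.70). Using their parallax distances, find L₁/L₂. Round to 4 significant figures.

L₁/L₂ = 200.0

d₁ = 1/p₁ = 1/0.002610″ = 383.14 pc; d₂ = 1/p₂ = 1/0.0006937″ = 1441.5 pc.
M₁ = m₁ − 5 log₁₀ d₁ + 5 = 0.07 − 12.9168 + 5 = -7.8468.
M₂ = 8.70 − 15.7941 + 5 = -2.0941.
L₁/L₂ = 10^(0.4(M₂ − M₁)) = 10^(0.4 × 5.7527) = 10^2.30108 = 200.02.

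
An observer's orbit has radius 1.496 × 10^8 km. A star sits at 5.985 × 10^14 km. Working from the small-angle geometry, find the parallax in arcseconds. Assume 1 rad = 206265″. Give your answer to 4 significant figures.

θ ≈ B/d = (1.496 × 10^8) / (5.985 × 10^14) = 2.4996 × 10^-7 rad.
In arcseconds: 2.4996 × 10^-7 × 206265 = 0.051558″.

0.05156 arcsec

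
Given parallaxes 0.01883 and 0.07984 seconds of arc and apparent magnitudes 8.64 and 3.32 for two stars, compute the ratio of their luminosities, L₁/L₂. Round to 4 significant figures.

L₁/L₂ = 0.1339

d₁ = 1/p₁ = 1/0.01883″ = 53.107 pc; d₂ = 1/p₂ = 1/0.07984″ = 12.525 pc.
M₁ = m₁ − 5 log₁₀ d₁ + 5 = 8.64 − 8.6258 + 5 = 5.0142.
M₂ = 3.32 − 5.4889 + 5 = 2.8311.
L₁/L₂ = 10^(0.4(M₂ − M₁)) = 10^(0.4 × (-2.1831)) = 10^(-0.87324) = 0.13389.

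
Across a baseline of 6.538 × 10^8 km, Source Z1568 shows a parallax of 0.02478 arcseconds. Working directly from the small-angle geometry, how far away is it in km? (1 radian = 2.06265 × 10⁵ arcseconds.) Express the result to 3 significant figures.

θ = 0.02478″ = 0.02478/206265 = 1.2014 × 10^-7 rad.
d = B/θ = (6.538 × 10^8) / (1.2014 × 10^-7) = 5.4420 × 10^15 km.

5.44 × 10^15 km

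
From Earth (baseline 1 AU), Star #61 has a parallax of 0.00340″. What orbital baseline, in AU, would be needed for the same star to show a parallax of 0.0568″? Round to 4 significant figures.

16.71 AU

Parallax scales linearly with baseline: p ∝ B, so B = p_target / p_Earth × 1 AU.
B = 0.0568 / 0.00340 = 16.706 AU.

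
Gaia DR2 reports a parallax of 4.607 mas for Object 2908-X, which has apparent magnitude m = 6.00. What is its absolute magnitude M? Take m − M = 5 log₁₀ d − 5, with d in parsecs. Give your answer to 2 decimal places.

M = -0.68

d = 1/p = 1/0.004607″ = 217.06 pc.
m − M = 5 log₁₀(217.06) − 5 = 11.6829 − 5 = 6.6829.
M = m − (m − M) = 6.00 − 6.6829 = -0.68.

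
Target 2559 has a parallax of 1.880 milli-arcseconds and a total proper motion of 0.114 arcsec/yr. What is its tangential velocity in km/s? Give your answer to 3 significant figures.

287 km/s

d = 1/p = 1/0.001880″ = 531.91 pc.
v_t = 4.74 × μ × d = 4.74 × 0.114 × 531.91 = 287.42 km/s.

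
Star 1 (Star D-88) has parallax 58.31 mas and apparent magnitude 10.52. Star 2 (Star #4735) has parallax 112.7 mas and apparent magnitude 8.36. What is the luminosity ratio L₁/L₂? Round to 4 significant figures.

d₁ = 1/p₁ = 1/0.05831″ = 17.15 pc; d₂ = 1/p₂ = 1/0.1127″ = 8.8731 pc.
M₁ = m₁ − 5 log₁₀ d₁ + 5 = 10.52 − 6.1713 + 5 = 9.3487.
M₂ = 8.36 − 4.7404 + 5 = 8.6196.
L₁/L₂ = 10^(0.4(M₂ − M₁)) = 10^(0.4 × (-0.7291)) = 10^(-0.29164) = 0.51093.

L₁/L₂ = 0.5109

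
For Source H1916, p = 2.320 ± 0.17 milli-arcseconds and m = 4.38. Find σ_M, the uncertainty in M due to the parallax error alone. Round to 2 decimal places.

σ_M = 0.16 mag

M = m − 5 log₁₀ d + 5 = m + 5 log₁₀ p + 5, so ∂M/∂p = 5/(p ln 10).
σ_M = (5/ln 10) · (σ_p/p) = 2.1715 × 0.17/2.320 = 2.1715 × 0.073276 = 0.15912.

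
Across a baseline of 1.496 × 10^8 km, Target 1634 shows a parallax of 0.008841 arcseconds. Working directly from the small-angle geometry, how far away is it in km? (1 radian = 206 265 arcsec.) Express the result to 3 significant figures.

3.49 × 10^15 km

θ = 0.008841″ = 0.008841/206265 = 4.2862 × 10^-8 rad.
d = B/θ = (1.496 × 10^8) / (4.2862 × 10^-8) = 3.4903 × 10^15 km.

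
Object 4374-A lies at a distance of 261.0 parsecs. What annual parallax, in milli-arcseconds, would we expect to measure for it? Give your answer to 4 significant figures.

p = 1/d = 1/261 = 0.0038314 arcsec.
= 0.0038314 × 1000 = 3.8314 mas.

3.831 mas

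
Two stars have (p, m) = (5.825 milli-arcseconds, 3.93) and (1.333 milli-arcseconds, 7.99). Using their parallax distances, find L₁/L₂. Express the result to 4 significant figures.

L₁/L₂ = 2.203

d₁ = 1/p₁ = 1/0.005825″ = 171.67 pc; d₂ = 1/p₂ = 1/0.001333″ = 750.19 pc.
M₁ = m₁ − 5 log₁₀ d₁ + 5 = 3.93 − 11.1735 + 5 = -2.2435.
M₂ = 7.99 − 14.3759 + 5 = -1.3859.
L₁/L₂ = 10^(0.4(M₂ − M₁)) = 10^(0.4 × 0.8576) = 10^0.34304 = 2.2031.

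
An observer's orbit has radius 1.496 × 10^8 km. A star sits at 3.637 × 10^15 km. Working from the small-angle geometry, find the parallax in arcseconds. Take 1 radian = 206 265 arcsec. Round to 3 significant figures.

0.00848 arcsec

θ ≈ B/d = (1.496 × 10^8) / (3.637 × 10^15) = 4.1133 × 10^-8 rad.
In arcseconds: 4.1133 × 10^-8 × 206265 = 0.0084843″.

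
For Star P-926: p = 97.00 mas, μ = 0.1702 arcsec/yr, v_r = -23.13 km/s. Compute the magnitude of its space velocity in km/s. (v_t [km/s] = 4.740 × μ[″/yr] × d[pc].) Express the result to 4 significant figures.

24.58 km/s

d = 1/p = 1/0.09700″ = 10.309 pc.
v_t = 4.740 μ d = 4.740 × 0.1702 × 10.309 = 8.3168 km/s.
v = √(v_r² + v_t²) = √((-23.13)² + 8.3168²) = √604.166 = 24.58 km/s.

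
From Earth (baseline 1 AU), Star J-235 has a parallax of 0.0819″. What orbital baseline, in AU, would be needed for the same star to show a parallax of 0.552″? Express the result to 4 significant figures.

6.740 AU

Parallax scales linearly with baseline: p ∝ B, so B = p_target / p_Earth × 1 AU.
B = 0.552 / 0.0819 = 6.7399 AU.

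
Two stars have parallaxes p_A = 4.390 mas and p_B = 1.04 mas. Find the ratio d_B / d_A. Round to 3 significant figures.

4.22

Since d = 1/p, d_B/d_A = p_A/p_B.
= 4.390 / 1.04 = 4.2212.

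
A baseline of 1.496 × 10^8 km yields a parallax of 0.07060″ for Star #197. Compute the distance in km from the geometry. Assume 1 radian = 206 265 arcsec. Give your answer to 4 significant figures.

4.371 × 10^14 km

θ = 0.07060″ = 0.07060/206265 = 3.4228 × 10^-7 rad.
d = B/θ = (1.496 × 10^8) / (3.4228 × 10^-7) = 4.3707 × 10^14 km.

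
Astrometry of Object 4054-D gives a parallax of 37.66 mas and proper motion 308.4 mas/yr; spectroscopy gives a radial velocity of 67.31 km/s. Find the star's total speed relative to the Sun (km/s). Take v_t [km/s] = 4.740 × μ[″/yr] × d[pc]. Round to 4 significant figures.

d = 1/p = 1/0.03766″ = 26.553 pc.
μ = 308.4 mas/yr = 0.3084 ″/yr.
v_t = 4.740 μ d = 4.740 × 0.3084 × 26.553 = 38.816 km/s.
v = √(v_r² + v_t²) = √(67.31² + 38.816²) = √6037.32 = 77.7 km/s.

77.70 km/s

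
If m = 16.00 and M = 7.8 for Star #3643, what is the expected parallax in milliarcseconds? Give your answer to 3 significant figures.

m − M = 16.00 − 7.8 = 8.20.
d = 10^((m−M)/5 + 1) = 10^2.640 = 436.52 pc.
p = 1/d = 1/436.52 = 0.0022908 arcsec = 2.2908 mas.

2.29 mas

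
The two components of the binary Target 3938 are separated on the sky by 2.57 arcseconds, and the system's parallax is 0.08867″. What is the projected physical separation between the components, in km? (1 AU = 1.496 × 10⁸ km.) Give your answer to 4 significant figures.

d = 1/p = 1/0.08867″ = 11.278 pc.
At distance d (pc), an angle of θ arcsec spans θ·d AU: s = 2.57 × 11.278 = 28.984 AU.
= 28.984 × 1.496 × 10⁸ km = 4.3360 × 10^9 km.

4.336 × 10^9 km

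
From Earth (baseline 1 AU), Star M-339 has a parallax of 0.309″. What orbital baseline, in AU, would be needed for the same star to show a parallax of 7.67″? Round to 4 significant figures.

Parallax scales linearly with baseline: p ∝ B, so B = p_target / p_Earth × 1 AU.
B = 7.67 / 0.309 = 24.822 AU.

24.82 AU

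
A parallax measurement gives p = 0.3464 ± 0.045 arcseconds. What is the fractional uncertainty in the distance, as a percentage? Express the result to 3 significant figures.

For d = 1/p, |σ_d/d| = |σ_p/p|.
σ_p/p = 0.045 / 0.3464 = 0.12991 = 12.991%.

13.0%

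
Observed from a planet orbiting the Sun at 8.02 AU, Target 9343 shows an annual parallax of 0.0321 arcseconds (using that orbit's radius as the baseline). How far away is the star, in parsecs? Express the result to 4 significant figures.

249.8 pc

With baseline B (in AU) and parallax p (in arcsec), d = B/p parsecs.
d = 8.02 / 0.0321 = 249.84 pc.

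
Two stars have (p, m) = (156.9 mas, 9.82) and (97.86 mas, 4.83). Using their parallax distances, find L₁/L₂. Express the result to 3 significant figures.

L₁/L₂ = 0.00393

d₁ = 1/p₁ = 1/0.1569″ = 6.3735 pc; d₂ = 1/p₂ = 1/0.09786″ = 10.219 pc.
M₁ = m₁ − 5 log₁₀ d₁ + 5 = 9.82 − 4.0219 + 5 = 10.7981.
M₂ = 4.83 − 5.0470 + 5 = 4.7830.
L₁/L₂ = 10^(0.4(M₂ − M₁)) = 10^(0.4 × (-6.0151)) = 10^(-2.40604) = 0.0039261.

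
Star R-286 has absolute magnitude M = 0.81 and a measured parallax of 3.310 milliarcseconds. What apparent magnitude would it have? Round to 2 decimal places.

d = 1/p = 1/0.003310″ = 302.11 pc.
m − M = 5 log₁₀ d − 5 = 5 log₁₀(302.11) − 5 = 12.4008 − 5 = 7.4008.
m = M + (m − M) = 0.81 + 7.4008 = 8.21.

m = 8.21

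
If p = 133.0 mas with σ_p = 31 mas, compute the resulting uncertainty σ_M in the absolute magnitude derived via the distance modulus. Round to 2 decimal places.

M = m − 5 log₁₀ d + 5 = m + 5 log₁₀ p + 5, so ∂M/∂p = 5/(p ln 10).
σ_M = (5/ln 10) · (σ_p/p) = 2.1715 × 31/133.0 = 2.1715 × 0.23308 = 0.50613.

σ_M = 0.51 mag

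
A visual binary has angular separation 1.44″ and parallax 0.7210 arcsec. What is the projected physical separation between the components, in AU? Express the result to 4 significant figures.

d = 1/p = 1/0.7210″ = 1.387 pc.
At distance d (pc), an angle of θ arcsec spans θ·d AU: s = 1.44 × 1.387 = 1.9973 AU.

1.997 AU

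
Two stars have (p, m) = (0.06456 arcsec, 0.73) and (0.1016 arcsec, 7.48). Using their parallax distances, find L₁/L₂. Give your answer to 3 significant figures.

L₁/L₂ = 1240

d₁ = 1/p₁ = 1/0.06456″ = 15.489 pc; d₂ = 1/p₂ = 1/0.1016″ = 9.8425 pc.
M₁ = m₁ − 5 log₁₀ d₁ + 5 = 0.73 − 5.9501 + 5 = -0.2201.
M₂ = 7.48 − 4.9655 + 5 = 7.5145.
L₁/L₂ = 10^(0.4(M₂ − M₁)) = 10^(0.4 × 7.7346) = 10^3.09384 = 1241.2.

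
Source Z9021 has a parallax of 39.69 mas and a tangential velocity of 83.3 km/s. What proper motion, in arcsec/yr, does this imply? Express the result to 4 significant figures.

0.6975 arcsec/yr

d = 1/p = 1/0.03969″ = 25.195 pc.
μ = v_t / (4.74 d) = 83.3 / (4.74 × 25.195) = 83.3 / 119.42 = 0.69754 ″/yr.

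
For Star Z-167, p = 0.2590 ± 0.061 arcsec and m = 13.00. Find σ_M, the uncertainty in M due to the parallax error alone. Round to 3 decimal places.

M = m − 5 log₁₀ d + 5 = m + 5 log₁₀ p + 5, so ∂M/∂p = 5/(p ln 10).
σ_M = (5/ln 10) · (σ_p/p) = 2.1715 × 0.061/0.2590 = 2.1715 × 0.23552 = 0.51143.

σ_M = 0.511 mag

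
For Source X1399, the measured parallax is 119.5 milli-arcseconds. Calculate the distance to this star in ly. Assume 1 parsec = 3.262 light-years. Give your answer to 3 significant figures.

p = 119.5 milli-arcseconds = 0.1195 arcsec.
d = 1/p = 1/0.1195 = 8.3682 pc.
In light-years: 8.3682 × 3.262 = 27.297 ly.

27.3 ly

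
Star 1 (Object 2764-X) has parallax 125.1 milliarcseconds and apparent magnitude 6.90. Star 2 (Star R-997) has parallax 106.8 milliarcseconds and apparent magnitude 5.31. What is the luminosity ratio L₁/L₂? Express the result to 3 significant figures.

L₁/L₂ = 0.169

d₁ = 1/p₁ = 1/0.1251″ = 7.9936 pc; d₂ = 1/p₂ = 1/0.1068″ = 9.3633 pc.
M₁ = m₁ − 5 log₁₀ d₁ + 5 = 6.90 − 4.5137 + 5 = 7.3863.
M₂ = 5.31 − 4.8571 + 5 = 5.4529.
L₁/L₂ = 10^(0.4(M₂ − M₁)) = 10^(0.4 × (-1.9334)) = 10^(-0.77336) = 0.16852.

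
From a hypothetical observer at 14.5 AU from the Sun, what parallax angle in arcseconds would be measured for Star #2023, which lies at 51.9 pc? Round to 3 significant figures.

p (arcsec) = B (AU) / d (pc).
p = 14.5 / 51.9 = 0.27938 arcsec.

0.279 arcsec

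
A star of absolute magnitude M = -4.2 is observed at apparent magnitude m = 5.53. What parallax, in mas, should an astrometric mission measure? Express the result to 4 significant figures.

m − M = 5.53 − (-4.2) = 9.73.
d = 10^((m−M)/5 + 1) = 10^2.946 = 883.08 pc.
p = 1/d = 1/883.08 = 0.0011324 arcsec = 1.1324 mas.

1.132 mas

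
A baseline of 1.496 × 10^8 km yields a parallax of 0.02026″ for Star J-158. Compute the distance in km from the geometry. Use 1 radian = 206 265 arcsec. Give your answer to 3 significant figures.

θ = 0.02026″ = 0.02026/206265 = 9.8223 × 10^-8 rad.
d = B/θ = (1.496 × 10^8) / (9.8223 × 10^-8) = 1.5231 × 10^15 km.

1.52 × 10^15 km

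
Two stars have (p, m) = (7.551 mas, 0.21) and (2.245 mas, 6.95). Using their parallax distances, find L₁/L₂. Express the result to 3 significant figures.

L₁/L₂ = 43.9

d₁ = 1/p₁ = 1/0.007551″ = 132.43 pc; d₂ = 1/p₂ = 1/0.002245″ = 445.43 pc.
M₁ = m₁ − 5 log₁₀ d₁ + 5 = 0.21 − 10.6099 + 5 = -5.3999.
M₂ = 6.95 − 13.2439 + 5 = -1.2939.
L₁/L₂ = 10^(0.4(M₂ − M₁)) = 10^(0.4 × 4.1060) = 10^1.64240 = 43.893.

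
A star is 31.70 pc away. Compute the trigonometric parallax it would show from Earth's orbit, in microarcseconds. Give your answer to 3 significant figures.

p = 1/d = 1/31.7 = 0.031546 arcsec.
= 0.031546 × 10⁶ = 31546 μas.

31500 μas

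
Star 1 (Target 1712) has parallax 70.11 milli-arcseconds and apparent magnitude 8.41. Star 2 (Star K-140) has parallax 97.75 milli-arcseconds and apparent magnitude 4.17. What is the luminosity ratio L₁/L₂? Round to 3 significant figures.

d₁ = 1/p₁ = 1/0.07011″ = 14.263 pc; d₂ = 1/p₂ = 1/0.09775″ = 10.23 pc.
M₁ = m₁ − 5 log₁₀ d₁ + 5 = 8.41 − 5.7711 + 5 = 7.6389.
M₂ = 4.17 − 5.0494 + 5 = 4.1206.
L₁/L₂ = 10^(0.4(M₂ − M₁)) = 10^(0.4 × (-3.5183)) = 10^(-1.40732) = 0.039145.

L₁/L₂ = 0.0391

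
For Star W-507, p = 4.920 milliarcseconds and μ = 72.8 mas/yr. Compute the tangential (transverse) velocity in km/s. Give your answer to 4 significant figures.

70.14 km/s

d = 1/p = 1/0.004920″ = 203.25 pc.
μ = 72.8 mas/yr = 0.0728 ″/yr.
v_t = 4.74 × μ × d = 4.74 × 0.0728 × 203.25 = 70.136 km/s.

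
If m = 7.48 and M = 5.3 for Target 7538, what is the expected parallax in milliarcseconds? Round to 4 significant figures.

36.64 mas

m − M = 7.48 − 5.3 = 2.18.
d = 10^((m−M)/5 + 1) = 10^1.436 = 27.29 pc.
p = 1/d = 1/27.29 = 0.036643 arcsec = 36.643 mas.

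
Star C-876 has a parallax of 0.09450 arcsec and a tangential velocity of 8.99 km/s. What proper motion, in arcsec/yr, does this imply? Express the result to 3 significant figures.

d = 1/p = 1/0.09450″ = 10.582 pc.
μ = v_t / (4.74 d) = 8.99 / (4.74 × 10.582) = 8.99 / 50.159 = 0.17923 ″/yr.

0.179 arcsec/yr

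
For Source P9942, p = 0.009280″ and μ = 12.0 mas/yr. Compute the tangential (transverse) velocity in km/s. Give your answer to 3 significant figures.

d = 1/p = 1/0.009280″ = 107.76 pc.
μ = 12.0 mas/yr = 0.0120 ″/yr.
v_t = 4.74 × μ × d = 4.74 × 0.0120 × 107.76 = 6.1294 km/s.

6.13 km/s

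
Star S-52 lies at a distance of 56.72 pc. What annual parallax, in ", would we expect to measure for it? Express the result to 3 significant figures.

0.0176 "

p = 1/d = 1/56.72 = 0.01763 arcsec.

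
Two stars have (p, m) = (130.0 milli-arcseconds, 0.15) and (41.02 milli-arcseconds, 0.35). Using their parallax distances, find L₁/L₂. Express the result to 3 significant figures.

d₁ = 1/p₁ = 1/0.1300″ = 7.6923 pc; d₂ = 1/p₂ = 1/0.04102″ = 24.378 pc.
M₁ = m₁ − 5 log₁₀ d₁ + 5 = 0.15 − 4.4303 + 5 = 0.7197.
M₂ = 0.35 − 6.9350 + 5 = -1.5850.
L₁/L₂ = 10^(0.4(M₂ − M₁)) = 10^(0.4 × (-2.3047)) = 10^(-0.92188) = 0.11971.

L₁/L₂ = 0.120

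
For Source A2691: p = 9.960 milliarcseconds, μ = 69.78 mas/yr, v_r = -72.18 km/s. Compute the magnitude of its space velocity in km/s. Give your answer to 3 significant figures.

79.5 km/s

d = 1/p = 1/0.009960″ = 100.4 pc.
μ = 69.78 mas/yr = 0.06978 ″/yr.
v_t = 4.740 μ d = 4.740 × 0.06978 × 100.4 = 33.208 km/s.
v = √(v_r² + v_t²) = √((-72.18)² + 33.208²) = √6312.72 = 79.453 km/s.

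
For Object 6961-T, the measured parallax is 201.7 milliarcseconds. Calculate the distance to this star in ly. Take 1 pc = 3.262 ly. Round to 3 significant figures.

16.2 ly

p = 201.7 milliarcseconds = 0.2017 arcsec.
d = 1/p = 1/0.2017 = 4.9579 pc.
In light-years: 4.9579 × 3.262 = 16.173 ly.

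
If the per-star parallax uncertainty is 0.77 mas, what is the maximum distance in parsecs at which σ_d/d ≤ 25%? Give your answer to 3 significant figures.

325 pc

σ_d/d = σ_p/p, so the condition is σ_p/p ≤ 0.25, i.e. p ≥ σ_p/0.25.
p_min = 0.77/0.25 = 3.08 mas = 0.00308 arcsec.
d_max = 1/p_min = 1/0.00308 = 324.68 pc.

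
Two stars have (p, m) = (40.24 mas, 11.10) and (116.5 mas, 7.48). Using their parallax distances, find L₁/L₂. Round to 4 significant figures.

L₁/L₂ = 0.2988

d₁ = 1/p₁ = 1/0.04024″ = 24.851 pc; d₂ = 1/p₂ = 1/0.1165″ = 8.5837 pc.
M₁ = m₁ − 5 log₁₀ d₁ + 5 = 11.10 − 6.9767 + 5 = 9.1233.
M₂ = 7.48 − 4.6684 + 5 = 7.8116.
L₁/L₂ = 10^(0.4(M₂ − M₁)) = 10^(0.4 × (-1.3117)) = 10^(-0.52468) = 0.29876.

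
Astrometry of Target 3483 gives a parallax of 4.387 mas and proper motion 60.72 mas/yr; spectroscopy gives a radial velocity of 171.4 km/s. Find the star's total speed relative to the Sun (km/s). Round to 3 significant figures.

184 km/s

d = 1/p = 1/0.004387″ = 227.95 pc.
μ = 60.72 mas/yr = 0.06072 ″/yr.
v_t = 4.740 μ d = 4.740 × 0.06072 × 227.95 = 65.607 km/s.
v = √(v_r² + v_t²) = √(171.4² + 65.607²) = √33682.2 = 183.53 km/s.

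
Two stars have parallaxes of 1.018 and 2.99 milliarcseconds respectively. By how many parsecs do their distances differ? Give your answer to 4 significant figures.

d_A = 1/0.001018″ = 982.32 pc; d_B = 1/0.002990″ = 334.45 pc.
|d_B − d_A| = |334.45 − 982.32| = 647.87 pc.

647.9 pc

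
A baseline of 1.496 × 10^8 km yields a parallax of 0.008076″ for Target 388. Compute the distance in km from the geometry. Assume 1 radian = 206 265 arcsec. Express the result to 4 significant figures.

3.821 × 10^15 km

θ = 0.008076″ = 0.008076/206265 = 3.9154 × 10^-8 rad.
d = B/θ = (1.496 × 10^8) / (3.9154 × 10^-8) = 3.8208 × 10^15 km.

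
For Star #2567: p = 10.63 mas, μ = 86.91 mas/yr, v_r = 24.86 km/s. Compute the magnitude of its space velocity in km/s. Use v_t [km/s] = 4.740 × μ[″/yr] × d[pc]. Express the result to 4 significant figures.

d = 1/p = 1/0.01063″ = 94.073 pc.
μ = 86.91 mas/yr = 0.08691 ″/yr.
v_t = 4.740 μ d = 4.740 × 0.08691 × 94.073 = 38.754 km/s.
v = √(v_r² + v_t²) = √(24.86² + 38.754²) = √2119.89 = 46.042 km/s.

46.04 km/s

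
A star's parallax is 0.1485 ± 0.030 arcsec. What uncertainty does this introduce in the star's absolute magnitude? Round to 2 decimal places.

M = m − 5 log₁₀ d + 5 = m + 5 log₁₀ p + 5, so ∂M/∂p = 5/(p ln 10).
σ_M = (5/ln 10) · (σ_p/p) = 2.1715 × 0.030/0.1485 = 2.1715 × 0.20202 = 0.43869.

σ_M = 0.44 mag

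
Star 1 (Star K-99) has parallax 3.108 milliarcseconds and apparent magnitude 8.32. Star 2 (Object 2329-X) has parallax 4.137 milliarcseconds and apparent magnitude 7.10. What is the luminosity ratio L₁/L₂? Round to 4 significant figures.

L₁/L₂ = 0.5760

d₁ = 1/p₁ = 1/0.003108″ = 321.75 pc; d₂ = 1/p₂ = 1/0.004137″ = 241.72 pc.
M₁ = m₁ − 5 log₁₀ d₁ + 5 = 8.32 − 12.5376 + 5 = 0.7824.
M₂ = 7.10 − 11.9166 + 5 = 0.1834.
L₁/L₂ = 10^(0.4(M₂ − M₁)) = 10^(0.4 × (-0.5990)) = 10^(-0.23960) = 0.57597.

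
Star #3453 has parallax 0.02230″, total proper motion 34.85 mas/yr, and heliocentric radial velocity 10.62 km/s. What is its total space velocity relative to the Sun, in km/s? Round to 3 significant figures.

d = 1/p = 1/0.02230″ = 44.843 pc.
μ = 34.85 mas/yr = 0.03485 ″/yr.
v_t = 4.740 μ d = 4.740 × 0.03485 × 44.843 = 7.4076 km/s.
v = √(v_r² + v_t²) = √(10.62² + 7.4076²) = √167.657 = 12.948 km/s.

12.9 km/s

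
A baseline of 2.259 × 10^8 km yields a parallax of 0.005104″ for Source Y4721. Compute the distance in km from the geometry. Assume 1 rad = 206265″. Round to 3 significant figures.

9.13 × 10^15 km

θ = 0.005104″ = 0.005104/206265 = 2.4745 × 10^-8 rad.
d = B/θ = (2.259 × 10^8) / (2.4745 × 10^-8) = 9.1291 × 10^15 km.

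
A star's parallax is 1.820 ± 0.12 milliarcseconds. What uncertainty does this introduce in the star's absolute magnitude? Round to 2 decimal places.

σ_M = 0.14 mag

M = m − 5 log₁₀ d + 5 = m + 5 log₁₀ p + 5, so ∂M/∂p = 5/(p ln 10).
σ_M = (5/ln 10) · (σ_p/p) = 2.1715 × 0.12/1.820 = 2.1715 × 0.065934 = 0.14318.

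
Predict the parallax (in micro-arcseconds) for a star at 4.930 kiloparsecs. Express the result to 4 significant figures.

202.8 μas

d = 4.930 kpc = 4930 pc.
p = 1/d = 1/4930 = 0.00020284 arcsec.
= 0.00020284 × 10⁶ = 202.84 μas.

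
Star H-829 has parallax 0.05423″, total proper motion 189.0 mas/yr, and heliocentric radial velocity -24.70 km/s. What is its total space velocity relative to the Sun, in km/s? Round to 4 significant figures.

29.72 km/s

d = 1/p = 1/0.05423″ = 18.44 pc.
μ = 189.0 mas/yr = 0.1890 ″/yr.
v_t = 4.740 μ d = 4.740 × 0.1890 × 18.44 = 16.52 km/s.
v = √(v_r² + v_t²) = √((-24.70)² + 16.52²) = √883 = 29.715 km/s.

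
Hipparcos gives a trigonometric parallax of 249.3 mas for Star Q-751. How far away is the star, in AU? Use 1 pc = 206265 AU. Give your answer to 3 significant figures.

p = 249.3 mas = 0.2493 arcsec.
d = 1/p = 1/0.2493 = 4.0112 pc.
In AU: 4.0112 × 206265 = 8.2737 × 10^5 AU.

827000 AU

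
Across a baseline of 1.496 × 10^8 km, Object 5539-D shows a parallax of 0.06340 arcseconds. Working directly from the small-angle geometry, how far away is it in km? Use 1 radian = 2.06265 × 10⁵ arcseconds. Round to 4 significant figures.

θ = 0.06340″ = 0.06340/206265 = 3.0737 × 10^-7 rad.
d = B/θ = (1.496 × 10^8) / (3.0737 × 10^-7) = 4.8671 × 10^14 km.

4.867 × 10^14 km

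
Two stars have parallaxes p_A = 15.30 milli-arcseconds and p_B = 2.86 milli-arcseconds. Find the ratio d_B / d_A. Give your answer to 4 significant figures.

5.350

Since d = 1/p, d_B/d_A = p_A/p_B.
= 15.30 / 2.86 = 5.3497.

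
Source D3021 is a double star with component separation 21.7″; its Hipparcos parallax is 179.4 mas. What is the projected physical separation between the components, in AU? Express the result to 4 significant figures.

d = 1/p = 1/0.1794″ = 5.5741 pc.
At distance d (pc), an angle of θ arcsec spans θ·d AU: s = 21.7 × 5.5741 = 120.96 AU.

121.0 AU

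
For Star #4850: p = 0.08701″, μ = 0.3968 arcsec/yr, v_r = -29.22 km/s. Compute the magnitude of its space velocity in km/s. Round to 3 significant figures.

36.3 km/s

d = 1/p = 1/0.08701″ = 11.493 pc.
v_t = 4.740 μ d = 4.740 × 0.3968 × 11.493 = 21.616 km/s.
v = √(v_r² + v_t²) = √((-29.22)² + 21.616²) = √1321.06 = 36.346 km/s.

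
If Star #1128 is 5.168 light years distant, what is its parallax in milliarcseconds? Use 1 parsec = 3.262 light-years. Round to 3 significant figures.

d = 5.168 ly ÷ 3.262 = 1.5843 pc.
p = 1/d = 1/1.5843 = 0.63119 arcsec.
= 0.63119 × 1000 = 631.19 mas.

631 mas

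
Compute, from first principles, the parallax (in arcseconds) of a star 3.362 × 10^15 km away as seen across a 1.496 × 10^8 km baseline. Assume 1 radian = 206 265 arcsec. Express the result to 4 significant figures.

θ ≈ B/d = (1.496 × 10^8) / (3.362 × 10^15) = 4.4497 × 10^-8 rad.
In arcseconds: 4.4497 × 10^-8 × 206265 = 0.0091782″.

0.009178 arcsec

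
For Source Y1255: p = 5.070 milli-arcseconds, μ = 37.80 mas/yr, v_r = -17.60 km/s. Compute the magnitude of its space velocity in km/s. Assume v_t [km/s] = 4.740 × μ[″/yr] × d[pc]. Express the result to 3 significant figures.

39.5 km/s

d = 1/p = 1/0.005070″ = 197.24 pc.
μ = 37.80 mas/yr = 0.03780 ″/yr.
v_t = 4.740 μ d = 4.740 × 0.03780 × 197.24 = 35.34 km/s.
v = √(v_r² + v_t²) = √((-17.60)² + 35.34²) = √1558.68 = 39.48 km/s.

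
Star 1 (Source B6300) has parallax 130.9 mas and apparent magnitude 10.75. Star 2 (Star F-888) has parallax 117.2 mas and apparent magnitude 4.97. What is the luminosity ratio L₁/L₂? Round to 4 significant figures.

L₁/L₂ = 0.003908

d₁ = 1/p₁ = 1/0.1309″ = 7.6394 pc; d₂ = 1/p₂ = 1/0.1172″ = 8.5324 pc.
M₁ = m₁ − 5 log₁₀ d₁ + 5 = 10.75 − 4.4153 + 5 = 11.3347.
M₂ = 4.97 − 4.6554 + 5 = 5.3146.
L₁/L₂ = 10^(0.4(M₂ − M₁)) = 10^(0.4 × (-6.0201)) = 10^(-2.40804) = 0.003908.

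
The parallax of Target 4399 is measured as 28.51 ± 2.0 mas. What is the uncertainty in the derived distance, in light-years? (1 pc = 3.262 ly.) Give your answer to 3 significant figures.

8.03 ly

d = 1/p, so σ_d = σ_p / p².
σ_d = 0.00200 / (0.02851)² = 0.00200 / 0.00081282 = 2.4606 pc = 2.4606 × 3.262 ly = 8.0265 ly.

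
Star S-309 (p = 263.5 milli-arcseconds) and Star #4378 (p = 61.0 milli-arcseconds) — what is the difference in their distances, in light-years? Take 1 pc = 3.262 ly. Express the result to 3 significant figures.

41.1 ly

d_A = 1/0.2635″ = 3.7951 pc; d_B = 1/0.06100″ = 16.393 pc.
|d_B − d_A| = |16.393 − 3.7951| = 12.598 pc = 12.598 × 3.262 ly = 41.095 ly.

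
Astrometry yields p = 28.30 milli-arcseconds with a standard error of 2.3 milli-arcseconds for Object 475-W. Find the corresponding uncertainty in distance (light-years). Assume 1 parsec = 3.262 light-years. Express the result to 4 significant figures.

9.368 ly

d = 1/p, so σ_d = σ_p / p².
σ_d = 0.00230 / (0.02830)² = 0.00230 / 0.00080089 = 2.8718 pc = 2.8718 × 3.262 ly = 9.3678 ly.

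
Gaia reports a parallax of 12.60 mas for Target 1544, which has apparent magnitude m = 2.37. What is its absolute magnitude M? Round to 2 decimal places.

d = 1/p = 1/0.01260″ = 79.365 pc.
m − M = 5 log₁₀(79.365) − 5 = 9.4981 − 5 = 4.4981.
M = m − (m − M) = 2.37 − 4.4981 = -2.13.

M = -2.13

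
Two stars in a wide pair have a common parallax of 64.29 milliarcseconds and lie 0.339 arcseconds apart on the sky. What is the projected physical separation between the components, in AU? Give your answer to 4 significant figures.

d = 1/p = 1/0.06429″ = 15.555 pc.
At distance d (pc), an angle of θ arcsec spans θ·d AU: s = 0.339 × 15.555 = 5.2731 AU.

5.273 AU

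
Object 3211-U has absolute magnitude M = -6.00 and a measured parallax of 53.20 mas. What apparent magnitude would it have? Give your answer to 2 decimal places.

m = -4.63

d = 1/p = 1/0.05320″ = 18.797 pc.
m − M = 5 log₁₀ d − 5 = 5 log₁₀(18.797) − 5 = 6.3704 − 5 = 1.3704.
m = M + (m − M) = -6.00 + 1.3704 = -4.63.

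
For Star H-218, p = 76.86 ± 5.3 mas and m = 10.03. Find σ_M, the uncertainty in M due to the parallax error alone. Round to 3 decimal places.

σ_M = 0.150 mag

M = m − 5 log₁₀ d + 5 = m + 5 log₁₀ p + 5, so ∂M/∂p = 5/(p ln 10).
σ_M = (5/ln 10) · (σ_p/p) = 2.1715 × 5.3/76.86 = 2.1715 × 0.068957 = 0.14974.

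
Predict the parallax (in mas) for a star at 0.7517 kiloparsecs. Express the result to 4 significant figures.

d = 0.7517 kpc = 751.7 pc.
p = 1/d = 1/751.7 = 0.0013303 arcsec.
= 0.0013303 × 1000 = 1.3303 mas.

1.330 mas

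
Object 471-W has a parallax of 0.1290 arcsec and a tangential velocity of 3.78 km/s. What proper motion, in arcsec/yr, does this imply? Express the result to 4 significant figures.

d = 1/p = 1/0.1290″ = 7.7519 pc.
μ = v_t / (4.74 d) = 3.78 / (4.74 × 7.7519) = 3.78 / 36.744 = 0.10287 ″/yr.

0.1029 arcsec/yr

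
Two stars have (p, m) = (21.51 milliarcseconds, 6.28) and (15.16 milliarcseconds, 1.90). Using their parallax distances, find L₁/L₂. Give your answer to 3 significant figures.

d₁ = 1/p₁ = 1/0.02151″ = 46.49 pc; d₂ = 1/p₂ = 1/0.01516″ = 65.963 pc.
M₁ = m₁ − 5 log₁₀ d₁ + 5 = 6.28 − 8.3368 + 5 = 2.9432.
M₂ = 1.90 − 9.0965 + 5 = -2.1965.
L₁/L₂ = 10^(0.4(M₂ − M₁)) = 10^(0.4 × (-5.1397)) = 10^(-2.05588) = 0.0087927.

L₁/L₂ = 0.00879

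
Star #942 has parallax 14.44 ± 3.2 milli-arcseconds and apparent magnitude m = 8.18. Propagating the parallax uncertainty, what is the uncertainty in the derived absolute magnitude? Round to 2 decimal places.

M = m − 5 log₁₀ d + 5 = m + 5 log₁₀ p + 5, so ∂M/∂p = 5/(p ln 10).
σ_M = (5/ln 10) · (σ_p/p) = 2.1715 × 3.2/14.44 = 2.1715 × 0.22161 = 0.48123.

σ_M = 0.48 mag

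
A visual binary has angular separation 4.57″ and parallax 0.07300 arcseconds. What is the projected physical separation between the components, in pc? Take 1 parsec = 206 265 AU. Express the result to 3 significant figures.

d = 1/p = 1/0.07300″ = 13.699 pc.
At distance d (pc), an angle of θ arcsec spans θ·d AU: s = 4.57 × 13.699 = 62.604 AU.
= 62.604 / 206265 = 0.00030351 pc.

0.000304 pc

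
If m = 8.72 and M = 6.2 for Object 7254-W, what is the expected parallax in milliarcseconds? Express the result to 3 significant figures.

31.3 mas

m − M = 8.72 − 6.2 = 2.52.
d = 10^((m−M)/5 + 1) = 10^1.504 = 31.915 pc.
p = 1/d = 1/31.915 = 0.031333 arcsec = 31.333 mas.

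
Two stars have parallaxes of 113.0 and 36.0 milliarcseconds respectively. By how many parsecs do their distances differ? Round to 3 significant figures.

18.9 pc

d_A = 1/0.1130″ = 8.8496 pc; d_B = 1/0.03600″ = 27.778 pc.
|d_B − d_A| = |27.778 − 8.8496| = 18.928 pc.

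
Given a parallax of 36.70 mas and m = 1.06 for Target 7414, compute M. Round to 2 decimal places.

M = -1.12

d = 1/p = 1/0.03670″ = 27.248 pc.
m − M = 5 log₁₀(27.248) − 5 = 7.1767 − 5 = 2.1767.
M = m − (m − M) = 1.06 − 2.1767 = -1.12.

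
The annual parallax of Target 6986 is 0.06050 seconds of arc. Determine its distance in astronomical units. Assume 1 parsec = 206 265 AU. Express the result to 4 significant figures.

d = 1/p = 1/0.06050 = 16.529 pc.
In AU: 16.529 × 206265 = 3.4094 × 10^6 AU.

3.409 × 10^6 AU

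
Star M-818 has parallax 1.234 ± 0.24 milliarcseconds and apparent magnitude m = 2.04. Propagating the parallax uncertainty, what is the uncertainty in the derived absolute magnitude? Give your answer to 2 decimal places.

σ_M = 0.42 mag

M = m − 5 log₁₀ d + 5 = m + 5 log₁₀ p + 5, so ∂M/∂p = 5/(p ln 10).
σ_M = (5/ln 10) · (σ_p/p) = 2.1715 × 0.24/1.234 = 2.1715 × 0.19449 = 0.42234.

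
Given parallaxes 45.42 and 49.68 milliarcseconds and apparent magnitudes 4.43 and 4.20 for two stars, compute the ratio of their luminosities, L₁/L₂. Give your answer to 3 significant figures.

d₁ = 1/p₁ = 1/0.04542″ = 22.017 pc; d₂ = 1/p₂ = 1/0.04968″ = 20.129 pc.
M₁ = m₁ − 5 log₁₀ d₁ + 5 = 4.43 − 6.7138 + 5 = 2.7162.
M₂ = 4.20 − 6.5191 + 5 = 2.6809.
L₁/L₂ = 10^(0.4(M₂ − M₁)) = 10^(0.4 × (-0.0353)) = 10^(-0.01412) = 0.96801.

L₁/L₂ = 0.968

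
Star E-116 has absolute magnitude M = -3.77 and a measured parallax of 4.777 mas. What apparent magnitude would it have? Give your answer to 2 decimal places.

m = 2.83

d = 1/p = 1/0.004777″ = 209.34 pc.
m − M = 5 log₁₀ d − 5 = 5 log₁₀(209.34) − 5 = 11.6043 − 5 = 6.6043.
m = M + (m − M) = -3.77 + 6.6043 = 2.83.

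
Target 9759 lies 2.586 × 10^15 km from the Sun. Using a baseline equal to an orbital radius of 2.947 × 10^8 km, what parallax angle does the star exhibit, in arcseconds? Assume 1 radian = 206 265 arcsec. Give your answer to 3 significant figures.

θ ≈ B/d = (2.947 × 10^8) / (2.586 × 10^15) = 1.1396 × 10^-7 rad.
In arcseconds: 1.1396 × 10^-7 × 206265 = 0.023506″.

0.0235 arcsec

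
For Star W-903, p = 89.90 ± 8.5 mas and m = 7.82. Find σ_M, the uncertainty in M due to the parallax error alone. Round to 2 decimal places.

M = m − 5 log₁₀ d + 5 = m + 5 log₁₀ p + 5, so ∂M/∂p = 5/(p ln 10).
σ_M = (5/ln 10) · (σ_p/p) = 2.1715 × 8.5/89.90 = 2.1715 × 0.094549 = 0.20531.

σ_M = 0.21 mag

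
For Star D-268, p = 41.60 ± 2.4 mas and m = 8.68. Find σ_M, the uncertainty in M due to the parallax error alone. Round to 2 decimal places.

M = m − 5 log₁₀ d + 5 = m + 5 log₁₀ p + 5, so ∂M/∂p = 5/(p ln 10).
σ_M = (5/ln 10) · (σ_p/p) = 2.1715 × 2.4/41.60 = 2.1715 × 0.057692 = 0.12528.

σ_M = 0.13 mag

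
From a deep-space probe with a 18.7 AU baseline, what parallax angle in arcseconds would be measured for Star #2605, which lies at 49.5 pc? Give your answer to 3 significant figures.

0.378 arcsec

p (arcsec) = B (AU) / d (pc).
p = 18.7 / 49.5 = 0.37778 arcsec.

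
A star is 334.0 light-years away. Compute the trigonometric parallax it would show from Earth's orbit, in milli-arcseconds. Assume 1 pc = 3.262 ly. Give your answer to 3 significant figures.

9.77 mas

d = 334.0 ly ÷ 3.262 = 102.39 pc.
p = 1/d = 1/102.39 = 0.0097666 arcsec.
= 0.0097666 × 1000 = 9.7666 mas.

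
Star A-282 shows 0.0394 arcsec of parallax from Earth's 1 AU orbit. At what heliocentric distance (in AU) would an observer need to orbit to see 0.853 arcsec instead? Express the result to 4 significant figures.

21.65 AU

Parallax scales linearly with baseline: p ∝ B, so B = p_target / p_Earth × 1 AU.
B = 0.853 / 0.0394 = 21.65 AU.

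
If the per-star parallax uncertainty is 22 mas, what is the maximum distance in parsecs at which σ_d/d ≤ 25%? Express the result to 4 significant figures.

σ_d/d = σ_p/p, so the condition is σ_p/p ≤ 0.25, i.e. p ≥ σ_p/0.25.
p_min = 22/0.25 = 88 mas = 0.088 arcsec.
d_max = 1/p_min = 1/0.088 = 11.364 pc.

11.36 pc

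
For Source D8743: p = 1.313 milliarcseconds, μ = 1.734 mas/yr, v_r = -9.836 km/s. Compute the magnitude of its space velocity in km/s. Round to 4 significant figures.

11.66 km/s

d = 1/p = 1/0.001313″ = 761.61 pc.
μ = 1.734 mas/yr = 0.001734 ″/yr.
v_t = 4.740 μ d = 4.740 × 0.001734 × 761.61 = 6.2598 km/s.
v = √(v_r² + v_t²) = √((-9.836)² + 6.2598²) = √135.932 = 11.659 km/s.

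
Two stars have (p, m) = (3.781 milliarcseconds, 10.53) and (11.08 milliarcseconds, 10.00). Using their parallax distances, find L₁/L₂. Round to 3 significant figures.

d₁ = 1/p₁ = 1/0.003781″ = 264.48 pc; d₂ = 1/p₂ = 1/0.01108″ = 90.253 pc.
M₁ = m₁ − 5 log₁₀ d₁ + 5 = 10.53 − 12.1120 + 5 = 3.4180.
M₂ = 10.00 − 9.7773 + 5 = 5.2227.
L₁/L₂ = 10^(0.4(M₂ − M₁)) = 10^(0.4 × 1.8047) = 10^0.72188 = 5.2708.

L₁/L₂ = 5.27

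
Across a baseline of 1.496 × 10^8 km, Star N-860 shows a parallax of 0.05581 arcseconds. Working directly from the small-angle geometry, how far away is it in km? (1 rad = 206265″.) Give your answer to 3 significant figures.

5.53 × 10^14 km

θ = 0.05581″ = 0.05581/206265 = 2.7057 × 10^-7 rad.
d = B/θ = (1.496 × 10^8) / (2.7057 × 10^-7) = 5.5291 × 10^14 km.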